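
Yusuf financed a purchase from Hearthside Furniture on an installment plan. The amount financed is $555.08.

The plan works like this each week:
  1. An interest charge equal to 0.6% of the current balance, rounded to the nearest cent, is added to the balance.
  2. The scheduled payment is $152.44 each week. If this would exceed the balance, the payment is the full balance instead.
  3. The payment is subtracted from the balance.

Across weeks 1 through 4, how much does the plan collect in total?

$563.02

Week 1: $555.08 +$3.33 interest = $558.41; pay $152.44 → $405.97
Week 2: $405.97 +$2.44 interest = $408.41; pay $152.44 → $255.97
Week 3: $255.97 +$1.54 interest = $257.51; pay $152.44 → $105.07
Week 4: $105.07 +$0.63 interest = $105.70; pay $105.70 → $0.00
Total paid: $563.02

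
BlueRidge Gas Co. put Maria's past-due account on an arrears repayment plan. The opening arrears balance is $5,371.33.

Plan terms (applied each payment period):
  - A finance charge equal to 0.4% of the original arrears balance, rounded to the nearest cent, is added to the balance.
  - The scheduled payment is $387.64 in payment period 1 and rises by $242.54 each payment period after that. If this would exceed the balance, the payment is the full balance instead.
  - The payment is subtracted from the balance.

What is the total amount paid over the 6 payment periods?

Payment period 1: opening $5,371.33; interest $21.49 → $5,392.82; payment $387.64; balance $5,005.18
Payment period 2: opening $5,005.18; interest $21.49 → $5,026.67; payment $630.18; balance $4,396.49
Payment period 3: opening $4,396.49; interest $21.49 → $4,417.98; payment $872.72; balance $3,545.26
Payment period 4: opening $3,545.26; interest $21.49 → $3,566.75; payment $1,115.26; balance $2,451.49
Payment period 5: opening $2,451.49; interest $21.49 → $2,472.98; payment $1,357.80; balance $1,115.18
Payment period 6: opening $1,115.18; interest $21.49 → $1,136.67; payment $1,136.67; balance $0.00
Total paid: $5,500.27

$5,500.27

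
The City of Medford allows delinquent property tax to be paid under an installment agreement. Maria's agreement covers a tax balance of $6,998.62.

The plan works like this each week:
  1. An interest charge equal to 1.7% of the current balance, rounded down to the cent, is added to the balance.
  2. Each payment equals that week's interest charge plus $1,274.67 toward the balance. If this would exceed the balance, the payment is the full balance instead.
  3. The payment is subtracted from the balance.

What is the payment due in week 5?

Week 1: opening $6,998.62; interest $118.97 → $7,117.59; payment $1,393.64; balance $5,723.95
Week 2: opening $5,723.95; interest $97.30 → $5,821.25; payment $1,371.97; balance $4,449.28
Week 3: opening $4,449.28; interest $75.63 → $4,524.91; payment $1,350.30; balance $3,174.61
Week 4: opening $3,174.61; interest $53.96 → $3,228.57; payment $1,328.63; balance $1,899.94
Week 5: opening $1,899.94; interest $32.29 → $1,932.23; payment $1,306.96; balance $625.27

$1,306.96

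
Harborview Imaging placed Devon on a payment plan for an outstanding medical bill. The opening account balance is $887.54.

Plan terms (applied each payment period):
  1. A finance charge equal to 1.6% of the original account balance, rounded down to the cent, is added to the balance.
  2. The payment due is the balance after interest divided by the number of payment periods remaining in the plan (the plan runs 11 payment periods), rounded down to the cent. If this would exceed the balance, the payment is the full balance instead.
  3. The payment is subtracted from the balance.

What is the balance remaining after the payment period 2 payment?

$750.58

Payment period 1: opening $887.54; interest $14.20 → $901.74; payment $81.97; balance $819.77
Payment period 2: opening $819.77; interest $14.20 → $833.97; payment $83.39; balance $750.58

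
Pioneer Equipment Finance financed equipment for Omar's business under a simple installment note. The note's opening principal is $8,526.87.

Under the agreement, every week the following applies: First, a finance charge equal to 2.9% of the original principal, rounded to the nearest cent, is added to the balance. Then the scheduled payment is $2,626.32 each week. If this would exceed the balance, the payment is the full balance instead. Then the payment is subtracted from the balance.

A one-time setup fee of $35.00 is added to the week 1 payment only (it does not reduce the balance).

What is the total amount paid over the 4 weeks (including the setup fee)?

Week 1: $8,526.87 +$247.28 interest = $8,774.15; pay $2,626.32 (+ $35.00 fee) → $6,147.83
Week 2: $6,147.83 +$247.28 interest = $6,395.11; pay $2,626.32 → $3,768.79
Week 3: $3,768.79 +$247.28 interest = $4,016.07; pay $2,626.32 → $1,389.75
Week 4: $1,389.75 +$247.28 interest = $1,637.03; pay $1,637.03 → $0.00
Total paid: $9,550.99

$9,550.99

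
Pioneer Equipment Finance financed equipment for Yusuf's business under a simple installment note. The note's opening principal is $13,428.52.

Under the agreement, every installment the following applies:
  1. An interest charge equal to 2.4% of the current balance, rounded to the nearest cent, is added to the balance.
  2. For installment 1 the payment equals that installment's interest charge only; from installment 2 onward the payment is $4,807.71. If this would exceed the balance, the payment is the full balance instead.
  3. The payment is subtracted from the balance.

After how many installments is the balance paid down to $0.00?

Installment 1: opening $13,428.52; interest $322.28 → $13,750.80; payment $322.28; balance $13,428.52
Installment 2: opening $13,428.52; interest $322.28 → $13,750.80; payment $4,807.71; balance $8,943.09
Installment 3: opening $8,943.09; interest $214.63 → $9,157.72; payment $4,807.71; balance $4,350.01
Installment 4: opening $4,350.01; interest $104.40 → $4,454.41; payment $4,454.41; balance $0.00
Balance reaches $0.00 in installment 4.

4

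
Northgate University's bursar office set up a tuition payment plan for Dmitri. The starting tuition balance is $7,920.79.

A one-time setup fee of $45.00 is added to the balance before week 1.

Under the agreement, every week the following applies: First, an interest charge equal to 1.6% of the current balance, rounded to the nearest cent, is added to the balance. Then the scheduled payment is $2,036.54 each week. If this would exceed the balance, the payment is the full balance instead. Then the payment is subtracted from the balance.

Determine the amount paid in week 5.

$146.51

Week 1: $7,965.79 +$127.45 interest = $8,093.24; pay $2,036.54 → $6,056.70
Week 2: $6,056.70 +$96.91 interest = $6,153.61; pay $2,036.54 → $4,117.07
Week 3: $4,117.07 +$65.87 interest = $4,182.94; pay $2,036.54 → $2,146.40
Week 4: $2,146.40 +$34.34 interest = $2,180.74; pay $2,036.54 → $144.20
Week 5: $144.20 +$2.31 interest = $146.51; pay $146.51 → $0.00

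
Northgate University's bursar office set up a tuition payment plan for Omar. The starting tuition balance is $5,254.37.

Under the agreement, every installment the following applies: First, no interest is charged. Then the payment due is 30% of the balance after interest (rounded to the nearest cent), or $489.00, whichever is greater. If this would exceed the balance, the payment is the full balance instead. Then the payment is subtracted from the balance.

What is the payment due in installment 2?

$1,103.42

Installment 1: $5,254.37 − $1,576.31 → $3,678.06
Installment 2: $3,678.06 − $1,103.42 → $2,574.64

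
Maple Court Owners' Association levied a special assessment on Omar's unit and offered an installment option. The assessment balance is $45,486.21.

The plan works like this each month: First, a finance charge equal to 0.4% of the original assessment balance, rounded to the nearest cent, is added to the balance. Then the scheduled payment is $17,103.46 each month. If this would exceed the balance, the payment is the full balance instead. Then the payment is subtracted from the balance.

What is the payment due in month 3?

# | Opening | Interest | Payment | End bal
1 | $45,486.21 | $181.94 | $17,103.46 | $28,564.69
2 | $28,564.69 | $181.94 | $17,103.46 | $11,643.17
3 | $11,643.17 | $181.94 | $11,825.11 | $0.00

$11,825.11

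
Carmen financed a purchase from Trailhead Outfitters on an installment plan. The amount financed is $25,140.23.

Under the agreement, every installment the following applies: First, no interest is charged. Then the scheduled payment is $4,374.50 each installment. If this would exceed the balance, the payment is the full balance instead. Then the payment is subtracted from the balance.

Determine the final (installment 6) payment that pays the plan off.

$3,267.73

Installment 1: $25,140.23 − $4,374.50 → $20,765.73
Installment 2: $20,765.73 − $4,374.50 → $16,391.23
Installment 3: $16,391.23 − $4,374.50 → $12,016.73
Installment 4: $12,016.73 − $4,374.50 → $7,642.23
Installment 5: $7,642.23 − $4,374.50 → $3,267.73
Installment 6: $3,267.73 − $3,267.73 → $0.00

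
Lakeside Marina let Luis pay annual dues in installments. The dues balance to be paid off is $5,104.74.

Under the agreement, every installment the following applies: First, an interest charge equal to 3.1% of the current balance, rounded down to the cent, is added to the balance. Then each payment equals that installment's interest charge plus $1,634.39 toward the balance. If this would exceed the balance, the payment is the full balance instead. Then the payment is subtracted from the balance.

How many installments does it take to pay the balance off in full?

Installment 1: opening $5,104.74; interest $158.24 → $5,262.98; payment $1,792.63; balance $3,470.35
Installment 2: opening $3,470.35; interest $107.58 → $3,577.93; payment $1,741.97; balance $1,835.96
Installment 3: opening $1,835.96; interest $56.91 → $1,892.87; payment $1,691.30; balance $201.57
Installment 4: opening $201.57; interest $6.24 → $207.81; payment $207.81; balance $0.00
Balance reaches $0.00 in installment 4.

4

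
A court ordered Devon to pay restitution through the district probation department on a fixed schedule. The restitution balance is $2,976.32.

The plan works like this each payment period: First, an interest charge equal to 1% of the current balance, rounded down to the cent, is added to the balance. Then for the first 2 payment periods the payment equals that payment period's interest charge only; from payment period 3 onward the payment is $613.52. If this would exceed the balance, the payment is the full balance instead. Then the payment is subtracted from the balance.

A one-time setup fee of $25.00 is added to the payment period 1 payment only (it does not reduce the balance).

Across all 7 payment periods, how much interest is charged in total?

$149.35

Payment period 1: $2,976.32 +$29.76 interest = $3,006.08; pay $29.76 (+ $25.00 fee) → $2,976.32
Payment period 2: $2,976.32 +$29.76 interest = $3,006.08; pay $29.76 → $2,976.32
Payment period 3: $2,976.32 +$29.76 interest = $3,006.08; pay $613.52 → $2,392.56
Payment period 4: $2,392.56 +$23.92 interest = $2,416.48; pay $613.52 → $1,802.96
Payment period 5: $1,802.96 +$18.02 interest = $1,820.98; pay $613.52 → $1,207.46
Payment period 6: $1,207.46 +$12.07 interest = $1,219.53; pay $613.52 → $606.01
Payment period 7: $606.01 +$6.06 interest = $612.07; pay $612.07 → $0.00
Total interest: $29.76 + $29.76 + $29.76 + $23.92 + $18.02 + $12.07 + $6.06 = $149.35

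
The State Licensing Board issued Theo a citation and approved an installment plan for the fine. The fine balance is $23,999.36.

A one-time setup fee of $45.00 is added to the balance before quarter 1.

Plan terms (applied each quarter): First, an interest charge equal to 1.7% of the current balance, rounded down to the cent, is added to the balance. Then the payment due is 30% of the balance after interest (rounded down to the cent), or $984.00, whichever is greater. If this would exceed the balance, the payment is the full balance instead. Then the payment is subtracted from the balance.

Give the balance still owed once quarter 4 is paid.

$6,175.74

# | Opening | Interest | Payment | End bal
1 | $24,044.36 | $408.75 | $7,335.93 | $17,117.18
2 | $17,117.18 | $290.99 | $5,222.45 | $12,185.72
3 | $12,185.72 | $207.15 | $3,717.86 | $8,675.01
4 | $8,675.01 | $147.47 | $2,646.74 | $6,175.74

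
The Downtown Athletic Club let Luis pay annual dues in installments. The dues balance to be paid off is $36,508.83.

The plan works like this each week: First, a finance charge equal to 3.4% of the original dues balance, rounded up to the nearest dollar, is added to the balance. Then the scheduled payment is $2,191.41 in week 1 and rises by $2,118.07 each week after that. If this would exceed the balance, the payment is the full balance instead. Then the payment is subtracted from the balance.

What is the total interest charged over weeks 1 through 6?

$7,452.00

# | Opening | Interest | Payment | End bal
1 | $36,508.83 | $1,242.00 | $2,191.41 | $35,559.42
2 | $35,559.42 | $1,242.00 | $4,309.48 | $32,491.94
3 | $32,491.94 | $1,242.00 | $6,427.55 | $27,306.39
4 | $27,306.39 | $1,242.00 | $8,545.62 | $20,002.77
5 | $20,002.77 | $1,242.00 | $10,663.69 | $10,581.08
6 | $10,581.08 | $1,242.00 | $11,823.08 | $0.00
Total interest: $1,242.00 + $1,242.00 + $1,242.00 + $1,242.00 + $1,242.00 + $1,242.00 = $7,452.00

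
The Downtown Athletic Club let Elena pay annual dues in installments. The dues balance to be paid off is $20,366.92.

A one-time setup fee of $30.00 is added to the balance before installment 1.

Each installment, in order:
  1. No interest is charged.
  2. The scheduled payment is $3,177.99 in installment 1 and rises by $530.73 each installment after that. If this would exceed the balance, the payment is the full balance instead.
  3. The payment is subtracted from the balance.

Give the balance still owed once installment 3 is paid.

# | Opening | Payment | End bal
1 | $20,396.92 | $3,177.99 | $17,218.93
2 | $17,218.93 | $3,708.72 | $13,510.21
3 | $13,510.21 | $4,239.45 | $9,270.76

$9,270.76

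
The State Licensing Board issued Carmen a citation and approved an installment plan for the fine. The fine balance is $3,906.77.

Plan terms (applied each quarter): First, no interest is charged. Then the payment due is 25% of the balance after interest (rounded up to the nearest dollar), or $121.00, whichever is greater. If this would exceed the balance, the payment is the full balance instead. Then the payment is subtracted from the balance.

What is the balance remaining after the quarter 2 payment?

Quarter 1: opening $3,906.77; payment $977.00; balance $2,929.77
Quarter 2: opening $2,929.77; payment $733.00; balance $2,196.77

$2,196.77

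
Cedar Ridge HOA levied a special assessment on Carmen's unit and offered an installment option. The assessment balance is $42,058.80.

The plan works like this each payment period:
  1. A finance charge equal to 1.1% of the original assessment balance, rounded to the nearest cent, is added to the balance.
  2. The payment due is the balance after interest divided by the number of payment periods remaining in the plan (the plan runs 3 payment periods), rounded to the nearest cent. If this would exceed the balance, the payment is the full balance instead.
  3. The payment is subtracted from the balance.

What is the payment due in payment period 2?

# | Opening | Interest | Payment | End bal
1 | $42,058.80 | $462.65 | $14,173.82 | $28,347.63
2 | $28,347.63 | $462.65 | $14,405.14 | $14,405.14

$14,405.14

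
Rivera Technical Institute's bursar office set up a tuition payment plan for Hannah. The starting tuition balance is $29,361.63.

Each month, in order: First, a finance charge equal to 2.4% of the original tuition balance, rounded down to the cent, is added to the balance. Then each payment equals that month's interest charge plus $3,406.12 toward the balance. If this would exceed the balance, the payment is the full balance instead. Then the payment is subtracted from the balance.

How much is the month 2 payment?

# | Opening | Interest | Payment | End bal
1 | $29,361.63 | $704.67 | $4,110.79 | $25,955.51
2 | $25,955.51 | $704.67 | $4,110.79 | $22,549.39

$4,110.79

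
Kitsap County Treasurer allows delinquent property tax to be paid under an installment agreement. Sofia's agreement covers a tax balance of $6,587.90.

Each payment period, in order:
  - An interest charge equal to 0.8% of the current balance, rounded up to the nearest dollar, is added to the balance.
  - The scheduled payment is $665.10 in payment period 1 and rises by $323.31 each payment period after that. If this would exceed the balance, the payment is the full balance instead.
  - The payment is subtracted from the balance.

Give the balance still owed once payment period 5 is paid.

# | Opening | Interest | Payment | End bal
1 | $6,587.90 | $53.00 | $665.10 | $5,975.80
2 | $5,975.80 | $48.00 | $988.41 | $5,035.39
3 | $5,035.39 | $41.00 | $1,311.72 | $3,764.67
4 | $3,764.67 | $31.00 | $1,635.03 | $2,160.64
5 | $2,160.64 | $18.00 | $1,958.34 | $220.30

$220.30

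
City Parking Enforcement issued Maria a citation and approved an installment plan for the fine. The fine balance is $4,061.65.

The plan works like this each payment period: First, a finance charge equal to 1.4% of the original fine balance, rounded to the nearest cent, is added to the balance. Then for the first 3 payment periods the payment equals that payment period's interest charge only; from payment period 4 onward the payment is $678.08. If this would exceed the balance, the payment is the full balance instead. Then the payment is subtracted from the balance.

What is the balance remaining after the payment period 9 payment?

$334.33

Payment period 1: opening $4,061.65; interest $56.86 → $4,118.51; payment $56.86; balance $4,061.65
Payment period 2: opening $4,061.65; interest $56.86 → $4,118.51; payment $56.86; balance $4,061.65
Payment period 3: opening $4,061.65; interest $56.86 → $4,118.51; payment $56.86; balance $4,061.65
Payment period 4: opening $4,061.65; interest $56.86 → $4,118.51; payment $678.08; balance $3,440.43
Payment period 5: opening $3,440.43; interest $56.86 → $3,497.29; payment $678.08; balance $2,819.21
Payment period 6: opening $2,819.21; interest $56.86 → $2,876.07; payment $678.08; balance $2,197.99
Payment period 7: opening $2,197.99; interest $56.86 → $2,254.85; payment $678.08; balance $1,576.77
Payment period 8: opening $1,576.77; interest $56.86 → $1,633.63; payment $678.08; balance $955.55
Payment period 9: opening $955.55; interest $56.86 → $1,012.41; payment $678.08; balance $334.33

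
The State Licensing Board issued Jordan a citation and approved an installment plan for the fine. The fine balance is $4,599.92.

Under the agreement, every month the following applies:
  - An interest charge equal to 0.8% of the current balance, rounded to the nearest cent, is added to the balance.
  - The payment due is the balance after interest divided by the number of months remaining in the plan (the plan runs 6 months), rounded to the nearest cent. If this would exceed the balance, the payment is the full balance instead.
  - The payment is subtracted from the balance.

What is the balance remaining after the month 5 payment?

Month 1: $4,599.92 +$36.80 interest = $4,636.72; pay $772.79 → $3,863.93
Month 2: $3,863.93 +$30.91 interest = $3,894.84; pay $778.97 → $3,115.87
Month 3: $3,115.87 +$24.93 interest = $3,140.80; pay $785.20 → $2,355.60
Month 4: $2,355.60 +$18.84 interest = $2,374.44; pay $791.48 → $1,582.96
Month 5: $1,582.96 +$12.66 interest = $1,595.62; pay $797.81 → $797.81

$797.81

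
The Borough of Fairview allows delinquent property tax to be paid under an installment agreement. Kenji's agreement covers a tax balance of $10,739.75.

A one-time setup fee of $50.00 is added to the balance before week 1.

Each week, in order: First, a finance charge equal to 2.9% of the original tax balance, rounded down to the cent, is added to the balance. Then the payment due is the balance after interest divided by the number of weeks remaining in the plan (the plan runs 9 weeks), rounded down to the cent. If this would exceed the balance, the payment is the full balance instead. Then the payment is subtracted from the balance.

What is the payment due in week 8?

# | Opening | Interest | Payment | End bal
1 | $10,789.75 | $311.45 | $1,233.46 | $9,867.74
2 | $9,867.74 | $311.45 | $1,272.39 | $8,906.80
3 | $8,906.80 | $311.45 | $1,316.89 | $7,901.36
4 | $7,901.36 | $311.45 | $1,368.80 | $6,844.01
5 | $6,844.01 | $311.45 | $1,431.09 | $5,724.37
6 | $5,724.37 | $311.45 | $1,508.95 | $4,526.87
7 | $4,526.87 | $311.45 | $1,612.77 | $3,225.55
8 | $3,225.55 | $311.45 | $1,768.50 | $1,768.50

$1,768.50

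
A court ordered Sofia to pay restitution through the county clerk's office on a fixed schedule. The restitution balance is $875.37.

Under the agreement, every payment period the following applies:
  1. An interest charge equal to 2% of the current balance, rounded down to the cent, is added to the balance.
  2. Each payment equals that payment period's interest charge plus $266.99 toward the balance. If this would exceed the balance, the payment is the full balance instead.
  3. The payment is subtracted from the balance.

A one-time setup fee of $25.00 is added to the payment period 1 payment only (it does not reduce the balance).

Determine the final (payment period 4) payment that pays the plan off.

$75.88

Payment period 1: $875.37 +$17.50 interest = $892.87; pay $284.49 (+ $25.00 fee) → $608.38
Payment period 2: $608.38 +$12.16 interest = $620.54; pay $279.15 → $341.39
Payment period 3: $341.39 +$6.82 interest = $348.21; pay $273.81 → $74.40
Payment period 4: $74.40 +$1.48 interest = $75.88; pay $75.88 → $0.00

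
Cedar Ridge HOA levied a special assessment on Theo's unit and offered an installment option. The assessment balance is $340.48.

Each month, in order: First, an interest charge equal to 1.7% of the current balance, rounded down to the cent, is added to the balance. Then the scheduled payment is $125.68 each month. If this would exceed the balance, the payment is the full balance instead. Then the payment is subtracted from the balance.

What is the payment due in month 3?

Month 1: opening $340.48; interest $5.78 → $346.26; payment $125.68; balance $220.58
Month 2: opening $220.58; interest $3.74 → $224.32; payment $125.68; balance $98.64
Month 3: opening $98.64; interest $1.67 → $100.31; payment $100.31; balance $0.00

$100.31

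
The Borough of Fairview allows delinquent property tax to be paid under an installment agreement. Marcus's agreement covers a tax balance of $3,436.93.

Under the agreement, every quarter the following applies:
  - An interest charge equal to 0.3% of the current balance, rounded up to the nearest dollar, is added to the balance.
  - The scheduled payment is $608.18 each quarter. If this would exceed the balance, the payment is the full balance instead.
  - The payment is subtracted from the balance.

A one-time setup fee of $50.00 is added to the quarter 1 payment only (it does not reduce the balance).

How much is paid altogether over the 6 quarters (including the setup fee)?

# | Opening | Interest | Payment | Fee | End bal
1 | $3,436.93 | $11.00 | $608.18 | $50.00 | $2,839.75
2 | $2,839.75 | $9.00 | $608.18 | — | $2,240.57
3 | $2,240.57 | $7.00 | $608.18 | — | $1,639.39
4 | $1,639.39 | $5.00 | $608.18 | — | $1,036.21
5 | $1,036.21 | $4.00 | $608.18 | — | $432.03
6 | $432.03 | $2.00 | $434.03 | — | $0.00
Total paid: $3,524.93

$3,524.93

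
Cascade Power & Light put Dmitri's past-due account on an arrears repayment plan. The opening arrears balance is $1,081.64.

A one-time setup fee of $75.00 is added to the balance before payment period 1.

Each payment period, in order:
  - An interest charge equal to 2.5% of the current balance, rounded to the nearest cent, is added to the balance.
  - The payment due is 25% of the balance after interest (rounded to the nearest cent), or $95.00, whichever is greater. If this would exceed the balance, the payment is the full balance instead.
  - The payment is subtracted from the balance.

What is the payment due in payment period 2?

$227.85

Payment period 1: $1,156.64 +$28.92 interest = $1,185.56; pay $296.39 → $889.17
Payment period 2: $889.17 +$22.23 interest = $911.40; pay $227.85 → $683.55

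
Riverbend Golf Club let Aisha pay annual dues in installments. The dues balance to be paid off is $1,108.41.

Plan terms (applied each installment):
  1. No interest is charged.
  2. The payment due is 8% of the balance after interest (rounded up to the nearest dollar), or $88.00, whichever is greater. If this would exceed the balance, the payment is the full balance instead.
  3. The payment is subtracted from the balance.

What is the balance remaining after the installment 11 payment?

$139.41

Installment 1: opening $1,108.41; payment $89.00; balance $1,019.41
Installment 2: opening $1,019.41; payment $88.00; balance $931.41
Installment 3: opening $931.41; payment $88.00; balance $843.41
Installment 4: opening $843.41; payment $88.00; balance $755.41
Installment 5: opening $755.41; payment $88.00; balance $667.41
Installment 6: opening $667.41; payment $88.00; balance $579.41
Installment 7: opening $579.41; payment $88.00; balance $491.41
Installment 8: opening $491.41; payment $88.00; balance $403.41
Installment 9: opening $403.41; payment $88.00; balance $315.41
Installment 10: opening $315.41; payment $88.00; balance $227.41
Installment 11: opening $227.41; payment $88.00; balance $139.41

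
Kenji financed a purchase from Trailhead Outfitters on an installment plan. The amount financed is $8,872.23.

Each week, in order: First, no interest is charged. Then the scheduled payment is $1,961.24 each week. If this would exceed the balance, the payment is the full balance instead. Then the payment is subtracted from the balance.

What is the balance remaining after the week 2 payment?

$4,949.75

Week 1: opening $8,872.23; payment $1,961.24; balance $6,910.99
Week 2: opening $6,910.99; payment $1,961.24; balance $4,949.75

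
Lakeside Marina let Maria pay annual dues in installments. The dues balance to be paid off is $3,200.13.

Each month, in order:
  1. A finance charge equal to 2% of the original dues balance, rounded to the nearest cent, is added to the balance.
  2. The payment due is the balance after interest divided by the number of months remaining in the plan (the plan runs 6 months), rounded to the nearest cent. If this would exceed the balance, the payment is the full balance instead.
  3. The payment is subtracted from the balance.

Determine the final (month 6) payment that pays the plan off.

Month 1: opening $3,200.13; interest $64.00 → $3,264.13; payment $544.02; balance $2,720.11
Month 2: opening $2,720.11; interest $64.00 → $2,784.11; payment $556.82; balance $2,227.29
Month 3: opening $2,227.29; interest $64.00 → $2,291.29; payment $572.82; balance $1,718.47
Month 4: opening $1,718.47; interest $64.00 → $1,782.47; payment $594.16; balance $1,188.31
Month 5: opening $1,188.31; interest $64.00 → $1,252.31; payment $626.16; balance $626.15
Month 6: opening $626.15; interest $64.00 → $690.15; payment $690.15; balance $0.00

$690.15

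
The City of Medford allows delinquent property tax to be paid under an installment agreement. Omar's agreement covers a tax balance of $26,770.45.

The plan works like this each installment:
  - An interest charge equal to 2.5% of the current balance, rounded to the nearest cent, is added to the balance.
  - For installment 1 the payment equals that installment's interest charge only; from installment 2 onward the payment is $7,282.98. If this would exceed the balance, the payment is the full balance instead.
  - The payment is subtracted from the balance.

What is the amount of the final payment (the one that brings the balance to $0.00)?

$6,589.86

Installment 1: $26,770.45 +$669.26 interest = $27,439.71; pay $669.26 → $26,770.45
Installment 2: $26,770.45 +$669.26 interest = $27,439.71; pay $7,282.98 → $20,156.73
Installment 3: $20,156.73 +$503.92 interest = $20,660.65; pay $7,282.98 → $13,377.67
Installment 4: $13,377.67 +$334.44 interest = $13,712.11; pay $7,282.98 → $6,429.13
Installment 5: $6,429.13 +$160.73 interest = $6,589.86; pay $6,589.86 → $0.00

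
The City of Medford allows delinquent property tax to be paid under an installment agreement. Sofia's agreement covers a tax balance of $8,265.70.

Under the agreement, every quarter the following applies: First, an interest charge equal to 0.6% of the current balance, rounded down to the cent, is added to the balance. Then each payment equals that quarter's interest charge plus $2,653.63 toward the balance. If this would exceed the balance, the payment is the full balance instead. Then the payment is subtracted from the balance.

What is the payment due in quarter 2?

$2,687.30

# | Opening | Interest | Payment | End bal
1 | $8,265.70 | $49.59 | $2,703.22 | $5,612.07
2 | $5,612.07 | $33.67 | $2,687.30 | $2,958.44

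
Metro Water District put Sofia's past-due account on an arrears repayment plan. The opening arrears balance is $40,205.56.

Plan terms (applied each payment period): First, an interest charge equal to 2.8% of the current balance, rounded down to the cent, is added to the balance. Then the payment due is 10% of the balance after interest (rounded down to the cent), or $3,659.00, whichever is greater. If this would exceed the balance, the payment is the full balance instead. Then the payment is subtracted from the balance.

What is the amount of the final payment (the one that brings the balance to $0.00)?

$253.82

Payment period 1: $40,205.56 +$1,125.75 interest = $41,331.31; pay $4,133.13 → $37,198.18
Payment period 2: $37,198.18 +$1,041.54 interest = $38,239.72; pay $3,823.97 → $34,415.75
Payment period 3: $34,415.75 +$963.64 interest = $35,379.39; pay $3,659.00 → $31,720.39
Payment period 4: $31,720.39 +$888.17 interest = $32,608.56; pay $3,659.00 → $28,949.56
Payment period 5: $28,949.56 +$810.58 interest = $29,760.14; pay $3,659.00 → $26,101.14
Payment period 6: $26,101.14 +$730.83 interest = $26,831.97; pay $3,659.00 → $23,172.97
Payment period 7: $23,172.97 +$648.84 interest = $23,821.81; pay $3,659.00 → $20,162.81
Payment period 8: $20,162.81 +$564.55 interest = $20,727.36; pay $3,659.00 → $17,068.36
Payment period 9: $17,068.36 +$477.91 interest = $17,546.27; pay $3,659.00 → $13,887.27
Payment period 10: $13,887.27 +$388.84 interest = $14,276.11; pay $3,659.00 → $10,617.11
Payment period 11: $10,617.11 +$297.27 interest = $10,914.38; pay $3,659.00 → $7,255.38
Payment period 12: $7,255.38 +$203.15 interest = $7,458.53; pay $3,659.00 → $3,799.53
Payment period 13: $3,799.53 +$106.38 interest = $3,905.91; pay $3,659.00 → $246.91
Payment period 14: $246.91 +$6.91 interest = $253.82; pay $253.82 → $0.00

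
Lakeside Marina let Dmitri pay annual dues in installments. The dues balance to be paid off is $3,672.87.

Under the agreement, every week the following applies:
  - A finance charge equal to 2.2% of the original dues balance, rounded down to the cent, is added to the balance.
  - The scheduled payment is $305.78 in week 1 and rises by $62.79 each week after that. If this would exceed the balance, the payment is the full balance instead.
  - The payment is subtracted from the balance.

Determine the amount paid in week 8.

$745.31

# | Opening | Interest | Payment | End bal
1 | $3,672.87 | $80.80 | $305.78 | $3,447.89
2 | $3,447.89 | $80.80 | $368.57 | $3,160.12
3 | $3,160.12 | $80.80 | $431.36 | $2,809.56
4 | $2,809.56 | $80.80 | $494.15 | $2,396.21
5 | $2,396.21 | $80.80 | $556.94 | $1,920.07
6 | $1,920.07 | $80.80 | $619.73 | $1,381.14
7 | $1,381.14 | $80.80 | $682.52 | $779.42
8 | $779.42 | $80.80 | $745.31 | $114.91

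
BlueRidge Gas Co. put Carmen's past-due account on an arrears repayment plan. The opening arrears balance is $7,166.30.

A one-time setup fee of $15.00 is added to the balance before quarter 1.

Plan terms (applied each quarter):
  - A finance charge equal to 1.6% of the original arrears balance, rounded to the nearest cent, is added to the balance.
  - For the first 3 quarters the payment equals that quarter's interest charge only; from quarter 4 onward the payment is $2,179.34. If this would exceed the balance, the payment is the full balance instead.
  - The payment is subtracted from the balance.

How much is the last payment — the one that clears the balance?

$1,101.92

# | Opening | Interest | Payment | End bal
1 | $7,181.30 | $114.66 | $114.66 | $7,181.30
2 | $7,181.30 | $114.66 | $114.66 | $7,181.30
3 | $7,181.30 | $114.66 | $114.66 | $7,181.30
4 | $7,181.30 | $114.66 | $2,179.34 | $5,116.62
5 | $5,116.62 | $114.66 | $2,179.34 | $3,051.94
6 | $3,051.94 | $114.66 | $2,179.34 | $987.26
7 | $987.26 | $114.66 | $1,101.92 | $0.00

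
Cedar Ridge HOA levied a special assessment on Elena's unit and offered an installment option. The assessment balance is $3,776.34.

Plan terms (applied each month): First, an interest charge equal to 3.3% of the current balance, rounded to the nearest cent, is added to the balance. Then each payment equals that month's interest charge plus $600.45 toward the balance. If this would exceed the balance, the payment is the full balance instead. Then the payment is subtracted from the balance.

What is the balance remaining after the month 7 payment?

Month 1: opening $3,776.34; interest $124.62 → $3,900.96; payment $725.07; balance $3,175.89
Month 2: opening $3,175.89; interest $104.80 → $3,280.69; payment $705.25; balance $2,575.44
Month 3: opening $2,575.44; interest $84.99 → $2,660.43; payment $685.44; balance $1,974.99
Month 4: opening $1,974.99; interest $65.17 → $2,040.16; payment $665.62; balance $1,374.54
Month 5: opening $1,374.54; interest $45.36 → $1,419.90; payment $645.81; balance $774.09
Month 6: opening $774.09; interest $25.54 → $799.63; payment $625.99; balance $173.64
Month 7: opening $173.64; interest $5.73 → $179.37; payment $179.37; balance $0.00

$0.00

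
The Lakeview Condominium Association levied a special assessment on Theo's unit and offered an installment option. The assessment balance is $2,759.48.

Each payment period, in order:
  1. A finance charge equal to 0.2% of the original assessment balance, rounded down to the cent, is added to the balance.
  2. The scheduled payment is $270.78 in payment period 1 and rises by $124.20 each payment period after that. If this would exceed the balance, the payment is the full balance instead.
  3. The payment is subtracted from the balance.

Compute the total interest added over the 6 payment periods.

$33.06

# | Opening | Interest | Payment | End bal
1 | $2,759.48 | $5.51 | $270.78 | $2,494.21
2 | $2,494.21 | $5.51 | $394.98 | $2,104.74
3 | $2,104.74 | $5.51 | $519.18 | $1,591.07
4 | $1,591.07 | $5.51 | $643.38 | $953.20
5 | $953.20 | $5.51 | $767.58 | $191.13
6 | $191.13 | $5.51 | $196.64 | $0.00
Total interest: $5.51 + $5.51 + $5.51 + $5.51 + $5.51 + $5.51 = $33.06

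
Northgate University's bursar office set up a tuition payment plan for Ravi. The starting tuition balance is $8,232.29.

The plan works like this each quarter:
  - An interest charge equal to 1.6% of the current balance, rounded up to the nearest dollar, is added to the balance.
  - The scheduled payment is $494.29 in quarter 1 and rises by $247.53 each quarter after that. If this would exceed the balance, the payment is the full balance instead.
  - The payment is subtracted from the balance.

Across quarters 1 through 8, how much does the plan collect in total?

Quarter 1: opening $8,232.29; interest $132.00 → $8,364.29; payment $494.29; balance $7,870.00
Quarter 2: opening $7,870.00; interest $126.00 → $7,996.00; payment $741.82; balance $7,254.18
Quarter 3: opening $7,254.18; interest $117.00 → $7,371.18; payment $989.35; balance $6,381.83
Quarter 4: opening $6,381.83; interest $103.00 → $6,484.83; payment $1,236.88; balance $5,247.95
Quarter 5: opening $5,247.95; interest $84.00 → $5,331.95; payment $1,484.41; balance $3,847.54
Quarter 6: opening $3,847.54; interest $62.00 → $3,909.54; payment $1,731.94; balance $2,177.60
Quarter 7: opening $2,177.60; interest $35.00 → $2,212.60; payment $1,979.47; balance $233.13
Quarter 8: opening $233.13; interest $4.00 → $237.13; payment $237.13; balance $0.00
Total paid: $8,895.29

$8,895.29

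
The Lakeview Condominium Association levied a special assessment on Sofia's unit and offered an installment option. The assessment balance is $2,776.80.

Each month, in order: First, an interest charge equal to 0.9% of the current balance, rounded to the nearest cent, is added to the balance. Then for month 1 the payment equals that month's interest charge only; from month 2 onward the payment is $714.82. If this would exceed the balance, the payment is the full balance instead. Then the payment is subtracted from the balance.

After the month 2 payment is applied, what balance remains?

Month 1: $2,776.80 +$24.99 interest = $2,801.79; pay $24.99 → $2,776.80
Month 2: $2,776.80 +$24.99 interest = $2,801.79; pay $714.82 → $2,086.97

$2,086.97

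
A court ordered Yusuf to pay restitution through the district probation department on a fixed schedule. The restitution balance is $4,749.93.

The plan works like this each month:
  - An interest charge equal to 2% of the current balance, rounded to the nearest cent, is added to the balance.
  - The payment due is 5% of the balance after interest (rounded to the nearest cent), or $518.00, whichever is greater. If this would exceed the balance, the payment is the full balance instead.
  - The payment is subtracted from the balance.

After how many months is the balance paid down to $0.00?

Month 1: $4,749.93 +$95.00 interest = $4,844.93; pay $518.00 → $4,326.93
Month 2: $4,326.93 +$86.54 interest = $4,413.47; pay $518.00 → $3,895.47
Month 3: $3,895.47 +$77.91 interest = $3,973.38; pay $518.00 → $3,455.38
Month 4: $3,455.38 +$69.11 interest = $3,524.49; pay $518.00 → $3,006.49
Month 5: $3,006.49 +$60.13 interest = $3,066.62; pay $518.00 → $2,548.62
Month 6: $2,548.62 +$50.97 interest = $2,599.59; pay $518.00 → $2,081.59
Month 7: $2,081.59 +$41.63 interest = $2,123.22; pay $518.00 → $1,605.22
Month 8: $1,605.22 +$32.10 interest = $1,637.32; pay $518.00 → $1,119.32
Month 9: $1,119.32 +$22.39 interest = $1,141.71; pay $518.00 → $623.71
Month 10: $623.71 +$12.47 interest = $636.18; pay $518.00 → $118.18
Month 11: $118.18 +$2.36 interest = $120.54; pay $120.54 → $0.00
Balance reaches $0.00 in month 11.

11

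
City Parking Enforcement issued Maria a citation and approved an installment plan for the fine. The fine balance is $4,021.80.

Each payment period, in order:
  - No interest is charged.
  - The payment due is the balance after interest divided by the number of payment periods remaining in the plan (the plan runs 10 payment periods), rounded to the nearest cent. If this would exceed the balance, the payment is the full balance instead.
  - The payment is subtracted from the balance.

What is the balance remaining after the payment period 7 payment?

Payment period 1: opening $4,021.80; payment $402.18; balance $3,619.62
Payment period 2: opening $3,619.62; payment $402.18; balance $3,217.44
Payment period 3: opening $3,217.44; payment $402.18; balance $2,815.26
Payment period 4: opening $2,815.26; payment $402.18; balance $2,413.08
Payment period 5: opening $2,413.08; payment $402.18; balance $2,010.90
Payment period 6: opening $2,010.90; payment $402.18; balance $1,608.72
Payment period 7: opening $1,608.72; payment $402.18; balance $1,206.54

$1,206.54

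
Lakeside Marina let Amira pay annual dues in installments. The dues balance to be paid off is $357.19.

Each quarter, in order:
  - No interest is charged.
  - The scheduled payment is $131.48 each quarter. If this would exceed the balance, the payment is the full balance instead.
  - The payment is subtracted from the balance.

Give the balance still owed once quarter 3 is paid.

$0.00

# | Opening | Payment | End bal
1 | $357.19 | $131.48 | $225.71
2 | $225.71 | $131.48 | $94.23
3 | $94.23 | $94.23 | $0.00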